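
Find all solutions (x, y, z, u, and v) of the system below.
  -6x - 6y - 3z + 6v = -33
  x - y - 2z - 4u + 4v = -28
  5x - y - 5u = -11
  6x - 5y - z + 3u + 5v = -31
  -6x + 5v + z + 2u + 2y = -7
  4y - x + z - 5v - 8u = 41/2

Row-reduce:
R1 ← R1 / (-6).
R2 ← R2 − 1·R1.
R3 ← R3 − 5·R1.
R4 ← R4 − 6·R1.
R5 ← R5 + 6·R1.
R6 ← R6 + 1·R1.
R2 ← R2 / (-2).
R1 ← R1 − 1·R2.
R3 ← R3 + 6·R2.
R4 ← R4 + 11·R2.
R5 ← R5 − 8·R2.
R6 ← R6 − 5·R2.
R3 ← R3 / (5).
R1 ← R1 + 3/4·R3.
R2 ← R2 − 5/4·R3.
R4 ← R4 − 39/4·R3.
R5 ← R5 + 6·R3.
R6 ← R6 + 19/4·R3.
R4 ← R4 / (227/20).
R1 ← R1 + 19/20·R4.
R2 ← R2 − 1/4·R4.
R3 ← R3 − 7/5·R4.
R5 ← R5 + 28/5·R4.
R6 ← R6 + 227/20·R4.
R5 ← R5 / (1925/227).
R1 ← R1 − 57/227·R5.
R2 ← R2 + 15/227·R5.
R3 ← R3 + 538/227·R5.
R4 ← R4 − 60/227·R5.
Row 6 reduces to 0 = 1/2, a contradiction. The system is inconsistent.

no solution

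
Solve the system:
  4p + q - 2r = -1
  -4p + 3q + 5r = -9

Row-reduce:
R1 ← R1 / (4).
R2 ← R2 + 4·R1.
R2 ← R2 / (4).
R1 ← R1 − 1/4·R2.
Rank is 2 with 3 unknowns, leaving r free.

infinitely many solutions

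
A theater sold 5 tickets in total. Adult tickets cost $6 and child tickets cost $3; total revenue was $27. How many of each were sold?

Let a = adult tickets, c = child tickets.
  a + c = 5
  6a + 3c = 27
From equation 1: a = 5 − c.
Substitute into equation 2 and solve: c = 1.
Then a = 4.

adult tickets: 4, child tickets: 1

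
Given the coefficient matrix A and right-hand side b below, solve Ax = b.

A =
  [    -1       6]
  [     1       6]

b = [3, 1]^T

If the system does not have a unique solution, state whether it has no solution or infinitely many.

From equation 1: x_1 = -3 + 6·x_2.
Substitute into equation 2 and solve: x_2 = 1/3.
Then x_1 = -1.

x_1 = -1, x_2 = 1/3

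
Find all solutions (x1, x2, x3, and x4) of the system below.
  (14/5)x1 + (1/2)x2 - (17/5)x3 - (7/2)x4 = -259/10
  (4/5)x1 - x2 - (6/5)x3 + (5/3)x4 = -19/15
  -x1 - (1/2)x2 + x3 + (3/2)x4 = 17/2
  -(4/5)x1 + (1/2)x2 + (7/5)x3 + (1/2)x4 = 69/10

no solution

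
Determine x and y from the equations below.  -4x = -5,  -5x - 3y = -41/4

x = 5/4, y = 4/3

Row-reduce the augmented matrix:
R1 ← R1 / (-4).
R2 ← R2 + 5·R1.
R2 ← R2 / (-3).
Reading off the reduced rows gives x = 5/4, y = 4/3.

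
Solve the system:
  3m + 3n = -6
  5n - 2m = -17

Row-reduce the augmented matrix:
R1 ← R1 / (3).
R2 ← R2 + 2·R1.
R2 ← R2 / (7).
R1 ← R1 − 1·R2.
Reading off the reduced rows gives m = 1, n = -3.

m = 1, n = -3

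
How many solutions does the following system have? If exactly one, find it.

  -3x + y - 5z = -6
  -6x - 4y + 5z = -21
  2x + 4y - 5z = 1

x = 5, y = -6, z = -3

Row-reduce the augmented matrix:
R1 ← R1 / (-3).
R2 ← R2 + 6·R1.
R3 ← R3 − 2·R1.
R2 ← R2 / (-6).
R1 ← R1 + 1/3·R2.
R3 ← R3 − 14/3·R2.
R3 ← R3 / (10/3).
R1 ← R1 − 5/6·R3.
R2 ← R2 + 5/2·R3.
Reading off the reduced rows gives x = 5, y = -6, z = -3.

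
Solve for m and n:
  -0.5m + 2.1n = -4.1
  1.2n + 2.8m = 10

Row-reduce the augmented matrix:
R1 ← R1 / (-1/2).
R2 ← R2 − 14/5·R1.
R2 ← R2 / (324/25).
R1 ← R1 + 21/5·R2.
Reading off the reduced rows gives m = 4, n = -1.

m = 4, n = -1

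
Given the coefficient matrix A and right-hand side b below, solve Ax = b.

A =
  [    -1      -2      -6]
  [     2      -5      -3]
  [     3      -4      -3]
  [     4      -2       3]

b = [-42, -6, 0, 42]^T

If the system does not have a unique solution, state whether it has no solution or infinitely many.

x_1 = 6, x_2 = 0, x_3 = 6

Row-reduce the augmented matrix:
R1 ← R1 / (-1).
R2 ← R2 − 2·R1.
R3 ← R3 − 3·R1.
R4 ← R4 − 4·R1.
R2 ← R2 / (-9).
R1 ← R1 − 2·R2.
R3 ← R3 + 10·R2.
R4 ← R4 + 10·R2.
R3 ← R3 / (-13/3).
R1 ← R1 − 8/3·R3.
R2 ← R2 − 5/3·R3.
R4 ← R4 + 13/3·R3.
R4 reduces to 0 = 0, so the extra equation is consistent.
Reading off the reduced rows gives x_1 = 6, x_2 = 0, x_3 = 6.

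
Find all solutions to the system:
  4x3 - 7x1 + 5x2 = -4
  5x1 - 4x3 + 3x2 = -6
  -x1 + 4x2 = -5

Row-reduce:
R1 ← R1 / (-7).
R2 ← R2 − 5·R1.
R3 ← R3 + 1·R1.
R2 ← R2 / (46/7).
R1 ← R1 + 5/7·R2.
R3 ← R3 − 23/7·R2.
Rank is 2 with 3 unknowns, leaving x3 free.

infinitely many solutions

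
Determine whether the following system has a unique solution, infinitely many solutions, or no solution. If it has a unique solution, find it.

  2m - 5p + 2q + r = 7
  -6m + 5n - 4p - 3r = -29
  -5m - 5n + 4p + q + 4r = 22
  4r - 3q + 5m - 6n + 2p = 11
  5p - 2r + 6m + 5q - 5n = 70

m = 1, n = -5, p = 1, q = 6, r = -2

Row-reduce the augmented matrix:
R1 ← R1 / (2).
R2 ← R2 + 6·R1.
R3 ← R3 + 5·R1.
R4 ← R4 − 5·R1.
R5 ← R5 − 6·R1.
R2 ← R2 / (5).
R3 ← R3 + 5·R2.
R4 ← R4 + 6·R2.
R5 ← R5 + 5·R2.
R3 ← R3 / (-55/2).
R1 ← R1 + 5/2·R3.
R2 ← R2 + 19/5·R3.
R4 ← R4 + 83/10·R3.
R5 ← R5 − 1·R3.
R4 ← R4 / (-1216/275).
R1 ← R1 + 1/11·R4.
R2 ← R2 + 126/275·R4.
R3 ← R3 + 24/55·R4.
R5 ← R5 − 299/55·R4.
R5 ← R5 / (-6483/1216).
R1 ← R1 + 99/1216·R5.
R2 ← R2 + 517/608·R5.
R3 ← R3 + 29/152·R5.
R4 ← R4 − 127/1216·R5.
Reading off the reduced rows gives m = 1, n = -5, p = 1, q = 6, r = -2.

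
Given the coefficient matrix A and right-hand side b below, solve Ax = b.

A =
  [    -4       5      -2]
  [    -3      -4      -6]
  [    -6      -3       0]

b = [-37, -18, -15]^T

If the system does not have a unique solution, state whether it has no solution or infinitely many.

x_1 = 4, x_2 = -3, x_3 = 3

Row-reduce the augmented matrix:
R1 ← R1 / (-4).
R2 ← R2 + 3·R1.
R3 ← R3 + 6·R1.
R2 ← R2 / (-31/4).
R1 ← R1 + 5/4·R2.
R3 ← R3 + 21/2·R2.
R3 ← R3 / (282/31).
R1 ← R1 − 38/31·R3.
R2 ← R2 − 18/31·R3.
Reading off the reduced rows gives x_1 = 4, x_2 = -3, x_3 = 3.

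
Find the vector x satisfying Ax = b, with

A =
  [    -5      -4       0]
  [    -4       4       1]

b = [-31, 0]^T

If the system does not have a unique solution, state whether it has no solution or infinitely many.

infinitely many solutions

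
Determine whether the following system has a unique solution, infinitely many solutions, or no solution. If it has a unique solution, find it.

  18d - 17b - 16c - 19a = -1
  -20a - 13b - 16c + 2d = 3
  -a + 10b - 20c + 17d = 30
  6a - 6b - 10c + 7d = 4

Row-reduce the augmented matrix:
R1 ← R1 / (-19).
R2 ← R2 + 20·R1.
R3 ← R3 + 1·R1.
R4 ← R4 − 6·R1.
R2 ← R2 / (93/19).
R1 ← R1 − 17/19·R2.
R3 ← R3 − 207/19·R2.
R4 ← R4 + 216/19·R2.
R3 ← R3 / (-652/31).
R1 ← R1 − 64/93·R3.
R2 ← R2 − 16/93·R3.
R4 ← R4 + 406/31·R3.
R4 ← R4 / (-19613/326).
R1 ← R1 − 1912/489·R4.
R2 ← R2 + 1478/489·R4.
R3 ← R3 + 1667/652·R4.
Reading off the reduced rows gives a = 0, b = 1, c = -1, d = 0.

a = 0, b = 1, c = -1, d = 0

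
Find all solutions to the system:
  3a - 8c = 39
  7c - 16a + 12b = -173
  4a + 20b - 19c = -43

Row-reduce the augmented matrix:
R1 ← R1 / (3).
R2 ← R2 + 16·R1.
R3 ← R3 − 4·R1.
R2 ← R2 / (12).
R3 ← R3 − 20·R2.
R3 ← R3 / (460/9).
R1 ← R1 + 8/3·R3.
R2 ← R2 + 107/36·R3.
Reading off the reduced rows gives a = 5, b = -6, c = -3.

a = 5, b = -6, c = -3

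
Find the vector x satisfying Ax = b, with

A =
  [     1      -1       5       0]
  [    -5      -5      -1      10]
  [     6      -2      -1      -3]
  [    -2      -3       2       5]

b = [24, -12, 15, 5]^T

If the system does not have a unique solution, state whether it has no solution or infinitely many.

no solution

Row-reduce:
R2 ← R2 + 5·R1.
R3 ← R3 − 6·R1.
R4 ← R4 + 2·R1.
R2 ← R2 / (-10).
R1 ← R1 + 1·R2.
R3 ← R3 − 4·R2.
R4 ← R4 + 5·R2.
R3 ← R3 / (-107/5).
R1 ← R1 − 13/5·R3.
R2 ← R2 + 12/5·R3.
Row 4 reduces to 0 = -1, a contradiction. The system is inconsistent.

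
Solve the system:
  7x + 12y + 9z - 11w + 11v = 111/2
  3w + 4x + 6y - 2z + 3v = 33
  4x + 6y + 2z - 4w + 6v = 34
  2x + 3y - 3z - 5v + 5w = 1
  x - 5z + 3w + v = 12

Row-reduce:
R1 ← R1 / (7).
R2 ← R2 − 4·R1.
R3 ← R3 − 4·R1.
R4 ← R4 − 2·R1.
R5 ← R5 − 1·R1.
R2 ← R2 / (-6/7).
R1 ← R1 − 12/7·R2.
R3 ← R3 + 6/7·R2.
R4 ← R4 + 3/7·R2.
R5 ← R5 + 12/7·R2.
R3 ← R3 / (4).
R1 ← R1 + 13·R3.
R2 ← R2 − 25/3·R3.
R4 ← R4 + 2·R3.
R5 ← R5 − 8·R3.
R4 ← R4 / (-5).
R1 ← R1 − 19/4·R4.
R2 ← R2 + 29/12·R4.
R3 ← R3 − 3/4·R4.
Row 5 reduces to 0 = -1/2, a contradiction. The system is inconsistent.

no solution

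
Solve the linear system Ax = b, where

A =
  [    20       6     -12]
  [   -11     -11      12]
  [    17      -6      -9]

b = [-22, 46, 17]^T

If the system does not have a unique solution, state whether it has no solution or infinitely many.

Row-reduce the augmented matrix:
R1 ← R1 / (20).
R2 ← R2 + 11·R1.
R3 ← R3 − 17·R1.
R2 ← R2 / (-77/10).
R1 ← R1 − 3/10·R2.
R3 ← R3 + 111/10·R2.
R3 ← R3 / (-507/77).
R1 ← R1 + 30/77·R3.
R2 ← R2 + 54/77·R3.
Reading off the reduced rows gives x_1 = 1, x_2 = -3, x_3 = 2.

x_1 = 1, x_2 = -3, x_3 = 2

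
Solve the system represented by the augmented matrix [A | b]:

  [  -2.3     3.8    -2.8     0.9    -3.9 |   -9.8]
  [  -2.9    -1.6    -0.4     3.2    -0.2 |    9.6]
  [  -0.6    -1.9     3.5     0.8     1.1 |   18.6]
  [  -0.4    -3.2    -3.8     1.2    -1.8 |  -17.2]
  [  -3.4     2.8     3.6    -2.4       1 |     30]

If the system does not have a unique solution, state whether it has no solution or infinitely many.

x_1 = -4, x_2 = 0, x_3 = 4, x_4 = 0, x_5 = 2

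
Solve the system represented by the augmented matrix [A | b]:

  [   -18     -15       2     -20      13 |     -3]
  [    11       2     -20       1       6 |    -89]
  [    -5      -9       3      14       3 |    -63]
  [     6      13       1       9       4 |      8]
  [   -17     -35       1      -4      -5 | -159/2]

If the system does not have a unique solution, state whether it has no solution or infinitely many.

no solution

Row-reduce:
R1 ← R1 / (-18).
R2 ← R2 − 11·R1.
R3 ← R3 + 5·R1.
R4 ← R4 − 6·R1.
R5 ← R5 + 17·R1.
R2 ← R2 / (-43/6).
R1 ← R1 − 5/6·R2.
R3 ← R3 + 29/6·R2.
R4 ← R4 − 8·R2.
R5 ← R5 + 125/6·R2.
R3 ← R3 / (1949/129).
R1 ← R1 + 296/129·R3.
R2 ← R2 − 338/129·R3.
R4 ← R4 + 2489/129·R3.
R5 ← R5 − 2309/43·R3.
R4 ← R4 / (47644/1949).
R1 ← R1 − 7651/1949·R4.
R2 ← R2 + 6116/1949·R4.
R3 ← R3 − 3499/1949·R4.
R5 ← R5 + 95288/1949·R4.
Row 5 reduces to 0 = -1/2, a contradiction. The system is inconsistent.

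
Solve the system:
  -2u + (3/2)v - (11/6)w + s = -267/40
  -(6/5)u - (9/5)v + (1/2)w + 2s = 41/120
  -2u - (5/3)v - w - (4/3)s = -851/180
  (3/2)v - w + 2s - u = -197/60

u = 8/5, v = -2/5, w = 7/4, s = 1/3

Row-reduce the augmented matrix:
R1 ← R1 / (-2).
R2 ← R2 + 6/5·R1.
R3 ← R3 + 2·R1.
R4 ← R4 + 1·R1.
R2 ← R2 / (-27/10).
R1 ← R1 + 3/4·R2.
R3 ← R3 + 19/6·R2.
R4 ← R4 − 3/4·R2.
R3 ← R3 / (-169/162).
R1 ← R1 − 17/36·R3.
R2 ← R2 + 16/27·R3.
R4 ← R4 − 13/36·R3.
R4 ← R4 / (20/39).
R1 ← R1 + 1363/507·R4.
R2 ← R2 − 294/169·R4.
R3 ← R3 − 644/169·R4.
Reading off the reduced rows gives u = 8/5, v = -2/5, w = 7/4, s = 1/3.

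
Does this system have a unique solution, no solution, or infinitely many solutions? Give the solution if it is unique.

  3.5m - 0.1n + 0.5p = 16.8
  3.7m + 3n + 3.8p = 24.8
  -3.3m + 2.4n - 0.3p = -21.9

m = 4, n = -3, p = 5

Row-reduce the augmented matrix:
R1 ← R1 / (7/2).
R2 ← R2 − 37/10·R1.
R3 ← R3 + 33/10·R1.
R2 ← R2 / (1087/350).
R1 ← R1 + 1/35·R2.
R3 ← R3 − 807/350·R2.
R3 ← R3 / (-24537/10870).
R1 ← R1 − 188/1087·R3.
R2 ← R2 − 1145/1087·R3.
Reading off the reduced rows gives m = 4, n = -3, p = 5.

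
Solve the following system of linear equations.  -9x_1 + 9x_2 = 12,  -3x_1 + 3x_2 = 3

Row-reduce:
R1 ← R1 / (-9).
R2 ← R2 + 3·R1.
Row 2 reduces to 0 = -1, a contradiction. The system is inconsistent.

no solution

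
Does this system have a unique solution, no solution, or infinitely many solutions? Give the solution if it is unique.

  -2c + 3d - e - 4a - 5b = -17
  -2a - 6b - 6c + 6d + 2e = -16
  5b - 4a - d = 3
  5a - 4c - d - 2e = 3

infinitely many solutions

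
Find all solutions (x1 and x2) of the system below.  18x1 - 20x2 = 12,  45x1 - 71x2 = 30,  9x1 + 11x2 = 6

x1 = 2/3, x2 = 0

Row-reduce the augmented matrix:
R1 ← R1 / (18).
R2 ← R2 − 45·R1.
R3 ← R3 − 9·R1.
R2 ← R2 / (-21).
R1 ← R1 + 10/9·R2.
R3 ← R3 − 21·R2.
R3 reduces to 0 = 0, so the extra equation is consistent.
Reading off the reduced rows gives x1 = 2/3, x2 = 0.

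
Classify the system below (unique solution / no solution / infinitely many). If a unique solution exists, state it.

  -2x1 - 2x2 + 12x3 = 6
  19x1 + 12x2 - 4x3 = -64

infinitely many solutions

Row-reduce:
R1 ← R1 / (-2).
R2 ← R2 − 19·R1.
R2 ← R2 / (-7).
R1 ← R1 − 1·R2.
Rank is 2 with 3 unknowns, leaving x3 free.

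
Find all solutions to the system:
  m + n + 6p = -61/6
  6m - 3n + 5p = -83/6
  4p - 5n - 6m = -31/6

m = -2/3, n = 1/2, p = -5/3

Row-reduce the augmented matrix:
R2 ← R2 − 6·R1.
R3 ← R3 + 6·R1.
R2 ← R2 / (-9).
R1 ← R1 − 1·R2.
R3 ← R3 − 1·R2.
R3 ← R3 / (329/9).
R1 ← R1 − 23/9·R3.
R2 ← R2 − 31/9·R3.
Reading off the reduced rows gives m = -2/3, n = 1/2, p = -5/3.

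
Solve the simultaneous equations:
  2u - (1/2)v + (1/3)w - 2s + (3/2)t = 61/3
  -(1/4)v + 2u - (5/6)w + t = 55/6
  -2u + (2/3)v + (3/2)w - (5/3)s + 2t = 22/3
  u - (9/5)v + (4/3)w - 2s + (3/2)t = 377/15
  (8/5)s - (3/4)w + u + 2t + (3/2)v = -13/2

u = 1, v = -6, w = -2, s = -5, t = 4

Row-reduce the augmented matrix:
R1 ← R1 / (2).
R2 ← R2 − 2·R1.
R3 ← R3 + 2·R1.
R4 ← R4 − 1·R1.
R5 ← R5 − 1·R1.
R2 ← R2 / (1/4).
R1 ← R1 + 1/4·R2.
R3 ← R3 − 1/6·R2.
R4 ← R4 + 31/20·R2.
R5 ← R5 − 7/4·R2.
R3 ← R3 / (47/18).
R1 ← R1 + 1·R3.
R2 ← R2 + 14/3·R3.
R4 ← R4 + 91/15·R3.
R5 ← R5 − 29/4·R3.
R4 ← R4 / (-51/235).
R1 ← R1 + 43/47·R4.
R2 ← R2 + 44/47·R4.
R3 ← R3 + 90/47·R4.
R5 ← R5 − 1167/470·R4.
R5 ← R5 / (47001/680).
R1 ← R1 + 1322/51·R5.
R2 ← R2 + 1195/51·R5.
R3 ← R3 + 1917/34·R5.
R4 ← R4 + 6163/204·R5.
Reading off the reduced rows gives u = 1, v = -6, w = -2, s = -5, t = 4.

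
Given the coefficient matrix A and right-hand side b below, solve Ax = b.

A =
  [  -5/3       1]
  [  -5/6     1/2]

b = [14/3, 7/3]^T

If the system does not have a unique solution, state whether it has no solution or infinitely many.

infinitely many solutions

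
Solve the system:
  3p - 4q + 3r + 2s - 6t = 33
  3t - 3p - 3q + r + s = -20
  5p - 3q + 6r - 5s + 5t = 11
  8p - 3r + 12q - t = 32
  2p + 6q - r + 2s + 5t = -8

Row-reduce:
R1 ← R1 / (3).
R2 ← R2 + 3·R1.
R3 ← R3 − 5·R1.
R4 ← R4 − 8·R1.
R5 ← R5 − 2·R1.
R2 ← R2 / (-7).
R1 ← R1 + 4/3·R2.
R3 ← R3 − 11/3·R2.
R4 ← R4 − 68/3·R2.
R5 ← R5 − 26/3·R2.
R3 ← R3 / (65/21).
R1 ← R1 − 5/21·R3.
R2 ← R2 + 4/7·R3.
R4 ← R4 − 41/21·R3.
R5 ← R5 − 41/21·R3.
R4 ← R4 / (562/65).
R1 ← R1 − 8/13·R4.
R2 ← R2 + 109/65·R4.
R3 ← R3 + 142/65·R4.
R5 ← R5 − 562/65·R4.
Rank is 4 with 5 unknowns, leaving t free.

infinitely many solutions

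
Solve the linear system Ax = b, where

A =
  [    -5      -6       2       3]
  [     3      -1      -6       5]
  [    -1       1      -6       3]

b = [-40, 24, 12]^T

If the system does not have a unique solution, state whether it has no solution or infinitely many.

infinitely many solutions

Row-reduce:
R1 ← R1 / (-5).
R2 ← R2 − 3·R1.
R3 ← R3 + 1·R1.
R2 ← R2 / (-23/5).
R1 ← R1 − 6/5·R2.
R3 ← R3 − 11/5·R2.
R3 ← R3 / (-200/23).
R1 ← R1 + 38/23·R3.
R2 ← R2 − 24/23·R3.
Rank is 3 with 4 unknowns, leaving x_4 free.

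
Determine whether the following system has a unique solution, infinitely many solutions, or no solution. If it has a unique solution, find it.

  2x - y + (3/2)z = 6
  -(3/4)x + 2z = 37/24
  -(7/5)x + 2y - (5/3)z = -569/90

x = 3/2, y = -1, z = 4/3

Row-reduce the augmented matrix:
R1 ← R1 / (2).
R2 ← R2 + 3/4·R1.
R3 ← R3 + 7/5·R1.
R2 ← R2 / (-3/8).
R1 ← R1 + 1/2·R2.
R3 ← R3 − 13/10·R2.
R3 ← R3 / (124/15).
R1 ← R1 + 8/3·R3.
R2 ← R2 + 41/6·R3.
Reading off the reduced rows gives x = 3/2, y = -1, z = 4/3.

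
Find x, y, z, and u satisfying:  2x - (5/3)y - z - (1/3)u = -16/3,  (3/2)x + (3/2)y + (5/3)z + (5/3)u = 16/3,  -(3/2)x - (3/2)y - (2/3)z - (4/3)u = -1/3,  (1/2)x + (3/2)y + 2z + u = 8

x = -1, y = -1, z = 5, u = 0

Row-reduce the augmented matrix:
R1 ← R1 / (2).
R2 ← R2 − 3/2·R1.
R3 ← R3 + 3/2·R1.
R4 ← R4 − 1/2·R1.
R2 ← R2 / (11/4).
R1 ← R1 + 5/6·R2.
R3 ← R3 + 11/4·R2.
R4 ← R4 − 23/12·R2.
R1 ← R1 − 23/99·R3.
R2 ← R2 − 29/33·R3.
R4 ← R4 − 56/99·R3.
R4 ← R4 / (-131/297).
R1 ← R1 − 100/297·R4.
R2 ← R2 − 40/99·R4.
R3 ← R3 − 1/3·R4.
Reading off the reduced rows gives x = -1, y = -1, z = 5, u = 0.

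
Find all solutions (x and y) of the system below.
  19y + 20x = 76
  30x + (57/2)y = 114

Row-reduce:
R1 ← R1 / (20).
R2 ← R2 − 30·R1.
Rank is 1 with 2 unknowns, leaving y free.

infinitely many solutions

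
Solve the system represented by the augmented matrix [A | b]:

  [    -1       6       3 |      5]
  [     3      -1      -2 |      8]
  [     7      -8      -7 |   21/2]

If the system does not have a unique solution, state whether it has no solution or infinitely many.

no solution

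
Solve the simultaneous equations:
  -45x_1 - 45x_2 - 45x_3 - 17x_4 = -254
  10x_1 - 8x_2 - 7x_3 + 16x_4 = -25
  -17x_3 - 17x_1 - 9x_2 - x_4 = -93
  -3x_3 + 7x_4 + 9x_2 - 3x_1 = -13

no solution

Row-reduce:
R1 ← R1 / (-45).
R2 ← R2 − 10·R1.
R3 ← R3 + 17·R1.
R4 ← R4 + 3·R1.
R2 ← R2 / (-18).
R1 ← R1 − 1·R2.
R3 ← R3 − 8·R2.
R4 ← R4 − 12·R2.
R3 ← R3 / (-68/9).
R1 ← R1 − 1/18·R3.
R2 ← R2 − 17/18·R3.
R4 ← R4 + 34/3·R3.
Row 4 reduces to 0 = -1/2, a contradiction. The system is inconsistent.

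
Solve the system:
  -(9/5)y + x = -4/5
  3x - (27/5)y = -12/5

infinitely many solutions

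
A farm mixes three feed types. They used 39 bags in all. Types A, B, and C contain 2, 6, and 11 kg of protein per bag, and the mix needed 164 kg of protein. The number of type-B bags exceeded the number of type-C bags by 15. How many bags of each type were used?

Let a = type-A bags, b = type-B bags, c = type-C bags.
  a + b + c = 39
  2a + 6b + 11c = 164
  b - c = 15
Row-reduce the augmented matrix:
R2 ← R2 − 2·R1.
R2 ← R2 / (4).
R1 ← R1 − 1·R2.
R3 ← R3 − 1·R2.
R3 ← R3 / (-13/4).
R1 ← R1 + 5/4·R3.
R2 ← R2 − 9/4·R3.
Reading off the reduced rows gives a = 20, b = 17, c = 2.

type-A bags: 20, type-B bags: 17, type-C bags: 2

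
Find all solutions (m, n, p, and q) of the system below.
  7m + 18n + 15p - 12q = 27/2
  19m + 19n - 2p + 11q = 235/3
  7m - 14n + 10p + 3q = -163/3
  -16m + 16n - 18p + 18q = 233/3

Row-reduce the augmented matrix:
R1 ← R1 / (7).
R2 ← R2 − 19·R1.
R3 ← R3 − 7·R1.
R4 ← R4 + 16·R1.
R2 ← R2 / (-209/7).
R1 ← R1 − 18/7·R2.
R3 ← R3 + 32·R2.
R4 ← R4 − 400/7·R2.
R3 ← R3 / (8523/209).
R1 ← R1 + 321/209·R3.
R2 ← R2 − 299/209·R3.
R4 ← R4 + 13682/209·R3.
R4 ← R4 / (196676/8523).
R1 ← R1 − 2399/2841·R4.
R2 ← R2 + 2960/8523·R4.
R3 ← R3 + 6625/8523·R4.
Reading off the reduced rows gives m = 1, n = 8/3, p = -5/2, q = 1/3.

m = 1, n = 8/3, p = -5/2, q = 1/3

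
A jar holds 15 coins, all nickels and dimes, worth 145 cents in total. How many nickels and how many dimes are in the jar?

Let n = nickels, d = dimes.
  n + d = 15
  5n + 10d = 145
Row-reduce the augmented matrix:
R2 ← R2 − 5·R1.
R2 ← R2 / (5).
R1 ← R1 − 1·R2.
Reading off the reduced rows gives n = 1, d = 14.

nickels: 1, dimes: 14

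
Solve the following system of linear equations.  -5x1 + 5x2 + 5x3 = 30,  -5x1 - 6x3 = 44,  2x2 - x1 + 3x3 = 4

x1 = -4, x2 = 6, x3 = -4

Row-reduce the augmented matrix:
R1 ← R1 / (-5).
R2 ← R2 + 5·R1.
R3 ← R3 + 1·R1.
R2 ← R2 / (-5).
R1 ← R1 + 1·R2.
R3 ← R3 − 1·R2.
R3 ← R3 / (-1/5).
R1 ← R1 − 6/5·R3.
R2 ← R2 − 11/5·R3.
Reading off the reduced rows gives x1 = -4, x2 = 6, x3 = -4.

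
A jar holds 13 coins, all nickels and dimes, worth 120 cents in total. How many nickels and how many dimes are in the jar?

nickels: 2, dimes: 11

Let n = nickels, d = dimes.
  n + d = 13
  5n + 10d = 120
Row-reduce the augmented matrix:
R2 ← R2 − 5·R1.
R2 ← R2 / (5).
R1 ← R1 − 1·R2.
Reading off the reduced rows gives n = 2, d = 11.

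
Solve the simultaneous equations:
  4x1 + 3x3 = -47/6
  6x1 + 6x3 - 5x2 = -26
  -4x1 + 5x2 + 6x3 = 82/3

x1 = -7/3, x2 = 3, x3 = 1/2

Row-reduce the augmented matrix:
R1 ← R1 / (4).
R2 ← R2 − 6·R1.
R3 ← R3 + 4·R1.
R2 ← R2 / (-5).
R3 ← R3 − 5·R2.
R3 ← R3 / (21/2).
R1 ← R1 − 3/4·R3.
R2 ← R2 + 3/10·R3.
Reading off the reduced rows gives x1 = -7/3, x2 = 3, x3 = 1/2.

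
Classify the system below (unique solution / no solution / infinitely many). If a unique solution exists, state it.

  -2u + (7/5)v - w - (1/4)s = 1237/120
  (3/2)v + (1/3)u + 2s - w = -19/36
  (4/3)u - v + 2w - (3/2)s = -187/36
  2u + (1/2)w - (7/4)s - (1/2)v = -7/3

Row-reduce the augmented matrix:
R1 ← R1 / (-2).
R2 ← R2 − 1/3·R1.
R3 ← R3 − 4/3·R1.
R4 ← R4 − 2·R1.
R2 ← R2 / (26/15).
R1 ← R1 + 7/10·R2.
R3 ← R3 + 1/15·R2.
R4 ← R4 − 9/10·R2.
R3 ← R3 / (67/52).
R1 ← R1 − 3/104·R3.
R2 ← R2 + 35/52·R3.
R4 ← R4 − 11/104·R3.
R4 ← R4 / (-1547/536).
R1 ← R1 − 255/268·R4.
R2 ← R2 − 20/67·R4.
R3 ← R3 + 331/268·R4.
Reading off the reduced rows gives u = -7/3, v = 7/3, w = -7/4, s = -5/2.

u = -7/3, v = 7/3, w = -7/4, s = -5/2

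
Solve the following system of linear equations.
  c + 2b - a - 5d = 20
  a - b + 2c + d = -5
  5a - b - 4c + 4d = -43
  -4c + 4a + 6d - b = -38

Row-reduce the augmented matrix:
R1 ← R1 / (-1).
R2 ← R2 − 1·R1.
R3 ← R3 − 5·R1.
R4 ← R4 − 4·R1.
R1 ← R1 + 2·R2.
R3 ← R3 − 9·R2.
R4 ← R4 − 7·R2.
R3 ← R3 / (-26).
R1 ← R1 − 5·R3.
R2 ← R2 − 3·R3.
R4 ← R4 + 21·R3.
R4 ← R4 / (49/26).
R1 ← R1 + 3/26·R4.
R2 ← R2 + 59/26·R4.
R3 ← R3 + 15/26·R4.
Reading off the reduced rows gives a = -5, b = 6, c = 3, d = 0.

a = -5, b = 6, c = 3, d = 0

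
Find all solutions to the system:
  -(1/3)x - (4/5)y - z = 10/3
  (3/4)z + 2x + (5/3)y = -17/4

infinitely many solutions

Row-reduce:
R1 ← R1 / (-1/3).
R2 ← R2 − 2·R1.
R2 ← R2 / (-47/15).
R1 ← R1 − 12/5·R2.
Rank is 2 with 3 unknowns, leaving z free.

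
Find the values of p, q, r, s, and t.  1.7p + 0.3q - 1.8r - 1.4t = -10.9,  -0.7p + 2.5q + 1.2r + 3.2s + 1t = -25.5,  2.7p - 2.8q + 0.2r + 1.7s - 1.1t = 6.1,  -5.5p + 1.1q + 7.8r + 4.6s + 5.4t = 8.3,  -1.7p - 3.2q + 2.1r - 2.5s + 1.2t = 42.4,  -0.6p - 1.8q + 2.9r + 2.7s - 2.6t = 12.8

p = 0, q = -5, r = 6, s = -6, t = -1

Row-reduce the augmented matrix:
R1 ← R1 / (17/10).
R2 ← R2 + 7/10·R1.
R3 ← R3 − 27/10·R1.
R4 ← R4 + 11/2·R1.
R5 ← R5 + 17/10·R1.
R6 ← R6 + 3/5·R1.
R2 ← R2 / (223/85).
R1 ← R1 − 3/17·R2.
R3 ← R3 + 557/170·R2.
R4 ← R4 − 176/85·R2.
R5 ← R5 + 29/10·R2.
R6 ← R6 + 144/85·R2.
R3 ← R3 / (8099/2230).
R1 ← R1 + 243/223·R3.
R2 ← R2 − 39/223·R3.
R4 ← R4 − 360/223·R3.
R5 ← R5 − 180/223·R3.
R6 ← R6 − 5711/2230·R3.
R4 ← R4 / (-18531/40495).
R1 ← R1 − 12099/8099·R4.
R2 ← R2 − 589/623·R4.
R3 ← R3 − 12703/8099·R4.
R5 ← R5 + 18531/80990·R4.
R6 ← R6 − 30353/40495·R4.
Swap R5 and R6.
R5 ← R5 / (-798779/185310).
R1 ← R1 + 6197/6177·R5.
R2 ← R2 + 6071/18531·R5.
R3 ← R3 + 4157/18531·R5.
R4 ← R4 − 8026/18531·R5.
R6 reduces to 0 = 0, so the extra equation is consistent.
Reading off the reduced rows gives p = 0, q = -5, r = 6, s = -6, t = -1.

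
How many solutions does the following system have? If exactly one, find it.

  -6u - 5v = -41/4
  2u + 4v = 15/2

Row-reduce the augmented matrix:
R1 ← R1 / (-6).
R2 ← R2 − 2·R1.
R2 ← R2 / (7/3).
R1 ← R1 − 5/6·R2.
Reading off the reduced rows gives u = 1/4, v = 7/4.

u = 1/4, v = 7/4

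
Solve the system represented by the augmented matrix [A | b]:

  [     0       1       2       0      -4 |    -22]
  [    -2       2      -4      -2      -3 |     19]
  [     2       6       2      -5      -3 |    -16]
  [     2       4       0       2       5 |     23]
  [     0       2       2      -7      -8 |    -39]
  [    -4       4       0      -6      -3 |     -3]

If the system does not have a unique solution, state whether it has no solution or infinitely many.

Row-reduce the augmented matrix:
Swap R1 and R2.
R1 ← R1 / (-2).
R3 ← R3 − 2·R1.
R4 ← R4 − 2·R1.
R6 ← R6 + 4·R1.
R1 ← R1 + 1·R2.
R3 ← R3 − 8·R2.
R4 ← R4 − 6·R2.
R5 ← R5 − 2·R2.
R3 ← R3 / (-18).
R1 ← R1 − 4·R3.
R2 ← R2 − 2·R3.
R4 ← R4 + 16·R3.
R5 ← R5 + 2·R3.
R6 ← R6 − 8·R3.
R4 ← R4 / (56/9).
R1 ← R1 + 5/9·R4.
R2 ← R2 + 7/9·R4.
R3 ← R3 − 7/18·R4.
R5 ← R5 + 56/9·R4.
R6 ← R6 + 46/9·R4.
Swap R5 and R6.
R5 ← R5 / (237/14).
R1 ← R1 − 99/28·R5.
R2 ← R2 + 3/4·R5.
R3 ← R3 + 13/8·R5.
R4 ← R4 − 13/28·R5.
R6 reduces to 0 = 0, so the extra equation is consistent.
Reading off the reduced rows gives x_1 = -1, x_2 = 2, x_3 = -6, x_4 = 1, x_5 = 3.

x_1 = -1, x_2 = 2, x_3 = -6, x_4 = 1, x_5 = 3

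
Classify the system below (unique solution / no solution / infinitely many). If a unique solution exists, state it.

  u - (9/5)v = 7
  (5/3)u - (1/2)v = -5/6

Row-reduce the augmented matrix:
R2 ← R2 − 5/3·R1.
R2 ← R2 / (5/2).
R1 ← R1 + 9/5·R2.
Reading off the reduced rows gives u = -2, v = -5.

u = -2, v = -5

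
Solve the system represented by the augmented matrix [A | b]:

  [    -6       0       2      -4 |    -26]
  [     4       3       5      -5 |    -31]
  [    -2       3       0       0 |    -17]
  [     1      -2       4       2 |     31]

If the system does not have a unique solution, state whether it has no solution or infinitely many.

Row-reduce the augmented matrix:
R1 ← R1 / (-6).
R2 ← R2 − 4·R1.
R3 ← R3 + 2·R1.
R4 ← R4 − 1·R1.
R2 ← R2 / (3).
R3 ← R3 − 3·R2.
R4 ← R4 + 2·R2.
R3 ← R3 / (-7).
R1 ← R1 + 1/3·R3.
R2 ← R2 − 19/9·R3.
R4 ← R4 − 77/9·R3.
R4 ← R4 / (65/9).
R1 ← R1 − 5/21·R4.
R2 ← R2 − 10/63·R4.
R3 ← R3 + 9/7·R4.
Reading off the reduced rows gives x_1 = 1, x_2 = -5, x_3 = 2, x_4 = 6.

x_1 = 1, x_2 = -5, x_3 = 2, x_4 = 6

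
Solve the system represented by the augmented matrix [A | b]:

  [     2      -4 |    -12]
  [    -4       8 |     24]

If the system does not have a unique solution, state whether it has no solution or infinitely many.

infinitely many solutions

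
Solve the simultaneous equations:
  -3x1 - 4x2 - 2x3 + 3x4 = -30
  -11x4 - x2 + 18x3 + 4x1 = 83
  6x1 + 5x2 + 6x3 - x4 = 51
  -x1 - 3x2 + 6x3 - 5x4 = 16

infinitely many solutions

Row-reduce:
R1 ← R1 / (-3).
R2 ← R2 − 4·R1.
R3 ← R3 − 6·R1.
R4 ← R4 + 1·R1.
R2 ← R2 / (-19/3).
R1 ← R1 − 4/3·R2.
R3 ← R3 + 3·R2.
R4 ← R4 + 5/3·R2.
R3 ← R3 / (-100/19).
R1 ← R1 − 74/19·R3.
R2 ← R2 + 46/19·R3.
R4 ← R4 − 50/19·R3.
Rank is 3 with 4 unknowns, leaving x4 free.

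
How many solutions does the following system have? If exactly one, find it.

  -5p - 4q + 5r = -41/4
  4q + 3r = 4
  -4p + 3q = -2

p = 5/4, q = 1, r = 0

Row-reduce the augmented matrix:
R1 ← R1 / (-5).
R3 ← R3 + 4·R1.
R2 ← R2 / (4).
R1 ← R1 − 4/5·R2.
R3 ← R3 − 31/5·R2.
R3 ← R3 / (-173/20).
R1 ← R1 + 8/5·R3.
R2 ← R2 − 3/4·R3.
Reading off the reduced rows gives p = 5/4, q = 1, r = 0.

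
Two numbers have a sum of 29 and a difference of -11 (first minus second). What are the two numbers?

first number: 9, second number: 20

Let x = first number, y = second number.
  x + y = 29
  x - y = -11
Row-reduce the augmented matrix:
R2 ← R2 − 1·R1.
R2 ← R2 / (-2).
R1 ← R1 − 1·R2.
Reading off the reduced rows gives x = 9, y = 20.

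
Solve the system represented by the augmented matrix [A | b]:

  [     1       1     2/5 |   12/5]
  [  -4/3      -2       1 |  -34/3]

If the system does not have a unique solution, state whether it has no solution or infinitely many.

infinitely many solutions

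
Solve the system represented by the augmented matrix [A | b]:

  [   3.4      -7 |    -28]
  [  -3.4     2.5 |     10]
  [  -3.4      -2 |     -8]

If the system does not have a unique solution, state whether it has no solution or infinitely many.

x_1 = 0, x_2 = 4

Row-reduce the augmented matrix:
R1 ← R1 / (17/5).
R2 ← R2 + 17/5·R1.
R3 ← R3 + 17/5·R1.
R2 ← R2 / (-9/2).
R1 ← R1 + 35/17·R2.
R3 ← R3 + 9·R2.
R3 reduces to 0 = 0, so the extra equation is consistent.
Reading off the reduced rows gives x_1 = 0, x_2 = 4.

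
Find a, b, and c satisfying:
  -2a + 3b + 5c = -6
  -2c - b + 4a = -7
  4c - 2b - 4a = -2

a = -3, b = 1, c = -3

Row-reduce the augmented matrix:
R1 ← R1 / (-2).
R2 ← R2 − 4·R1.
R3 ← R3 + 4·R1.
R2 ← R2 / (5).
R1 ← R1 + 3/2·R2.
R3 ← R3 + 8·R2.
R3 ← R3 / (34/5).
R1 ← R1 + 1/10·R3.
R2 ← R2 − 8/5·R3.
Reading off the reduced rows gives a = -3, b = 1, c = -3.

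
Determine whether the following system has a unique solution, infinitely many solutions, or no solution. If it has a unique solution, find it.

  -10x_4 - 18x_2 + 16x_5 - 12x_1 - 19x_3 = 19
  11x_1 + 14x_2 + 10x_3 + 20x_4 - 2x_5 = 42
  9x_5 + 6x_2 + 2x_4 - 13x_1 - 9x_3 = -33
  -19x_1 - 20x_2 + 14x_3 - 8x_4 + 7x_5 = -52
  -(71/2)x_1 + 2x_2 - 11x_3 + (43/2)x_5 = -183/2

no solution

Row-reduce:
R1 ← R1 / (-12).
R2 ← R2 − 11·R1.
R3 ← R3 + 13·R1.
R4 ← R4 + 19·R1.
R5 ← R5 + 71/2·R1.
R2 ← R2 / (-5/2).
R1 ← R1 − 3/2·R2.
R3 ← R3 − 51/2·R2.
R4 ← R4 − 17/2·R2.
R5 ← R5 − 221/4·R2.
R3 ← R3 / (-961/15).
R1 ← R1 + 43/15·R3.
R2 ← R2 − 89/30·R3.
R4 ← R4 − 283/15·R3.
R5 ← R5 + 1187/10·R3.
R4 ← R4 / (77828/961).
R1 ← R1 − 1744/961·R4.
R2 ← R2 − 1324/961·R4.
R3 ← R3 + 1850/961·R4.
R5 ← R5 − 38914/961·R4.
Row 5 reduces to 0 = 1/2, a contradiction. The system is inconsistent.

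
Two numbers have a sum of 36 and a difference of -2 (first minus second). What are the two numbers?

Let x = first number, y = second number.
  x + y = 36
  x - y = -2
Row-reduce the augmented matrix:
R2 ← R2 − 1·R1.
R2 ← R2 / (-2).
R1 ← R1 − 1·R2.
Reading off the reduced rows gives x = 17, y = 19.

first number: 17, second number: 19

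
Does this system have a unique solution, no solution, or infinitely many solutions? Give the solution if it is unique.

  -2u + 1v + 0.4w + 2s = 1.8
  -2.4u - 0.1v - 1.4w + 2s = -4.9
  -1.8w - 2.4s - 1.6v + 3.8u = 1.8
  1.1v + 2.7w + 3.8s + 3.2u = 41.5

u = 5, v = 1, w = 2, s = 5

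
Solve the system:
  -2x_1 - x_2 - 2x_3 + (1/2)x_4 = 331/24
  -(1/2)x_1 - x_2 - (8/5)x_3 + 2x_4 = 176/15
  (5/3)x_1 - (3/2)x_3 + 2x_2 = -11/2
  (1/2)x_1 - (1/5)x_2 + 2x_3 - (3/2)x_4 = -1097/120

x_1 = -3, x_2 = -2, x_3 = -7/3, x_4 = 9/4

Row-reduce the augmented matrix:
R1 ← R1 / (-2).
R2 ← R2 + 1/2·R1.
R3 ← R3 − 5/3·R1.
R4 ← R4 − 1/2·R1.
R2 ← R2 / (-3/4).
R1 ← R1 − 1/2·R2.
R3 ← R3 − 7/6·R2.
R4 ← R4 + 9/20·R2.
R3 ← R3 / (-439/90).
R1 ← R1 − 4/15·R3.
R2 ← R2 − 22/15·R3.
R4 ← R4 − 54/25·R3.
R4 ← R4 / (-899/878).
R1 ← R1 − 519/439·R4.
R2 ← R2 + 1315/878·R4.
R3 ← R3 + 300/439·R4.
Reading off the reduced rows gives x_1 = -3, x_2 = -2, x_3 = -7/3, x_4 = 9/4.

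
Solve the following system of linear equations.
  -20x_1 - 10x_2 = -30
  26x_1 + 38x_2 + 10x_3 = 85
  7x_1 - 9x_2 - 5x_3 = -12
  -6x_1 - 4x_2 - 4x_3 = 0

no solution

Row-reduce:
R1 ← R1 / (-20).
R2 ← R2 − 26·R1.
R3 ← R3 − 7·R1.
R4 ← R4 + 6·R1.
R2 ← R2 / (25).
R1 ← R1 − 1/2·R2.
R3 ← R3 + 25/2·R2.
R4 ← R4 + 1·R2.
Swap R3 and R4.
R3 ← R3 / (-18/5).
R1 ← R1 + 1/5·R3.
R2 ← R2 − 2/5·R3.
Row 4 reduces to 0 = 1/2, a contradiction. The system is inconsistent.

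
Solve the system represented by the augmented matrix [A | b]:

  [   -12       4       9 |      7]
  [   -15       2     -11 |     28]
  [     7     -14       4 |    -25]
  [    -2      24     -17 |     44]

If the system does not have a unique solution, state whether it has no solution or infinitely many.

no solution

Row-reduce:
R1 ← R1 / (-12).
R2 ← R2 + 15·R1.
R3 ← R3 − 7·R1.
R4 ← R4 + 2·R1.
R2 ← R2 / (-3).
R1 ← R1 + 1/3·R2.
R3 ← R3 + 35/3·R2.
R4 ← R4 − 70/3·R2.
R3 ← R3 / (862/9).
R1 ← R1 − 31/18·R3.
R2 ← R2 − 89/12·R3.
R4 ← R4 + 1724/9·R3.
Row 4 reduces to 0 = 1, a contradiction. The system is inconsistent.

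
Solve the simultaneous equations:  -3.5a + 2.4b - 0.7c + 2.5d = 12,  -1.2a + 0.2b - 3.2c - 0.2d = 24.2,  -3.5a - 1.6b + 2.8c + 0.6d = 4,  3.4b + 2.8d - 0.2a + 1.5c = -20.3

Row-reduce the augmented matrix:
R1 ← R1 / (-7/2).
R2 ← R2 + 6/5·R1.
R3 ← R3 + 7/2·R1.
R4 ← R4 + 1/5·R1.
R2 ← R2 / (-109/175).
R1 ← R1 + 24/35·R2.
R3 ← R3 + 4·R2.
R4 ← R4 − 571/175·R2.
R3 ← R3 / (4907/218).
R1 ← R1 − 377/109·R3.
R2 ← R2 − 518/109·R3.
R4 ← R4 + 15223/1090·R3.
R4 ← R4 / (37463/245350).
R1 ← R1 + 7402/24535·R4.
R2 ← R2 − 2331/3505·R4.
R3 ← R3 − 5329/24535·R4.
Reading off the reduced rows gives a = -6, b = 0, c = -5, d = -5.

a = -6, b = 0, c = -5, d = -5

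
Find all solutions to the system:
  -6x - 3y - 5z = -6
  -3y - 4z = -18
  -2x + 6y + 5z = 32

x = -5/2, y = 2, z = 3

Row-reduce the augmented matrix:
R1 ← R1 / (-6).
R3 ← R3 + 2·R1.
R2 ← R2 / (-3).
R1 ← R1 − 1/2·R2.
R3 ← R3 − 7·R2.
R3 ← R3 / (-8/3).
R1 ← R1 − 1/6·R3.
R2 ← R2 − 4/3·R3.
Reading off the reduced rows gives x = -5/2, y = 2, z = 3.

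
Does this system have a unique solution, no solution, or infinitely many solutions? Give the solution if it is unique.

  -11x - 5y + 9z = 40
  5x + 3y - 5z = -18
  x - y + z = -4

infinitely many solutions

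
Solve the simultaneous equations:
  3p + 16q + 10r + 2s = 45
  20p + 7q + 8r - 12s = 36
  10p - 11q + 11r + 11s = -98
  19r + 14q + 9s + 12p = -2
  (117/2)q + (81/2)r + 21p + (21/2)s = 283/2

no solution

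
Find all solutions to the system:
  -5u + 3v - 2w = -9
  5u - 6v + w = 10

Row-reduce:
R1 ← R1 / (-5).
R2 ← R2 − 5·R1.
R2 ← R2 / (-3).
R1 ← R1 + 3/5·R2.
Rank is 2 with 3 unknowns, leaving w free.

infinitely many solutions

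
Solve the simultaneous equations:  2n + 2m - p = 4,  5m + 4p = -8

infinitely many solutions

Row-reduce:
R1 ← R1 / (2).
R2 ← R2 − 5·R1.
R2 ← R2 / (-5).
R1 ← R1 − 1·R2.
Rank is 2 with 3 unknowns, leaving p free.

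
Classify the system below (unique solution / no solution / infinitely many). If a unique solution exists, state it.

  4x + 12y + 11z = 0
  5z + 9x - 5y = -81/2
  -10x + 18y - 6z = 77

x = -2, y = 5/2, z = -2

Row-reduce the augmented matrix:
R1 ← R1 / (4).
R2 ← R2 − 9·R1.
R3 ← R3 + 10·R1.
R2 ← R2 / (-32).
R1 ← R1 − 3·R2.
R3 ← R3 − 48·R2.
R3 ← R3 / (-65/8).
R1 ← R1 − 115/128·R3.
R2 ← R2 − 79/128·R3.
Reading off the reduced rows gives x = -2, y = 5/2, z = -2.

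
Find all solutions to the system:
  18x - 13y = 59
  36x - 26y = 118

infinitely many solutions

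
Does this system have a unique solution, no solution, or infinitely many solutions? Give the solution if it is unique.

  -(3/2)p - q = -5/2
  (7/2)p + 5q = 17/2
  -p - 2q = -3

p = 1, q = 1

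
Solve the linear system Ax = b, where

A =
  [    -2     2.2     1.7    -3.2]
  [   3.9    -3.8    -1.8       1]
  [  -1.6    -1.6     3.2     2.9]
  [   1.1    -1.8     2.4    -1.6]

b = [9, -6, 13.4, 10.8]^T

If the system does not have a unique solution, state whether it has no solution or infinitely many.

x_1 = -4, x_2 = -4, x_3 = 2, x_4 = -2

Row-reduce the augmented matrix:
R1 ← R1 / (-2).
R2 ← R2 − 39/10·R1.
R3 ← R3 + 8/5·R1.
R4 ← R4 − 11/10·R1.
R2 ← R2 / (49/100).
R1 ← R1 + 11/10·R2.
R3 ← R3 + 84/25·R2.
R4 ← R4 + 59/100·R2.
R3 ← R3 / (428/35).
R1 ← R1 − 125/49·R3.
R2 ← R2 − 303/98·R3.
R4 ← R4 − 1264/245·R3.
R4 ← R4 / (11933/3745).
R1 ← R1 + 22809/5992·R4.
R2 ← R2 + 35827/11984·R4.
R3 ← R3 + 2133/856·R4.
Reading off the reduced rows gives x_1 = -4, x_2 = -4, x_3 = 2, x_4 = -2.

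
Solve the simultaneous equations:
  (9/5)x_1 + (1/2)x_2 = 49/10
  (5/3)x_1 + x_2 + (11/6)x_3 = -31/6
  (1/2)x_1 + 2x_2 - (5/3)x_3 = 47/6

Row-reduce the augmented matrix:
R1 ← R1 / (9/5).
R2 ← R2 − 5/3·R1.
R3 ← R3 − 1/2·R1.
R2 ← R2 / (29/54).
R1 ← R1 − 5/18·R2.
R3 ← R3 − 67/36·R2.
R3 ← R3 / (-2791/348).
R1 ← R1 + 55/58·R3.
R2 ← R2 − 99/29·R3.
Reading off the reduced rows gives x_1 = 3, x_2 = -1, x_3 = -5.

x_1 = 3, x_2 = -1, x_3 = -5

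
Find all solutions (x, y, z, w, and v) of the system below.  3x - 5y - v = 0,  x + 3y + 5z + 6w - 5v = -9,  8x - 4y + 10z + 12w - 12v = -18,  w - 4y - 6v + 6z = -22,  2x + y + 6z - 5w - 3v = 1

infinitely many solutions

Row-reduce:
R1 ← R1 / (3).
R2 ← R2 − 1·R1.
R3 ← R3 − 8·R1.
R5 ← R5 − 2·R1.
R2 ← R2 / (14/3).
R1 ← R1 + 5/3·R2.
R3 ← R3 − 28/3·R2.
R4 ← R4 + 4·R2.
R5 ← R5 − 13/3·R2.
Swap R3 and R4.
R3 ← R3 / (72/7).
R1 ← R1 − 25/14·R3.
R2 ← R2 − 15/14·R3.
R5 ← R5 − 19/14·R3.
Swap R4 and R5.
R4 ← R4 / (-1639/144).
R1 ← R1 − 155/144·R4.
R2 ← R2 − 31/48·R4.
R3 ← R3 − 43/72·R4.
Rank is 4 with 5 unknowns, leaving v free.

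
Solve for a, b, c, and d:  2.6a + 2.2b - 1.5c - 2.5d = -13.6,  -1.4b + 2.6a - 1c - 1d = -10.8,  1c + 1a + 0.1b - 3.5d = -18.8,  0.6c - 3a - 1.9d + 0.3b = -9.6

Row-reduce the augmented matrix:
R1 ← R1 / (13/5).
R2 ← R2 − 13/5·R1.
R3 ← R3 − 1·R1.
R4 ← R4 + 3·R1.
R2 ← R2 / (-18/5).
R1 ← R1 − 11/13·R2.
R3 ← R3 + 97/130·R2.
R4 ← R4 − 369/130·R2.
R3 ← R3 / (1379/936).
R1 ← R1 + 215/468·R3.
R2 ← R2 + 5/36·R3.
R4 ← R4 + 383/520·R3.
R4 ← R4 / (-4951/985).
R1 ← R1 + 295/197·R4.
R2 ← R2 + 135/197·R4.
R3 ← R3 + 381/197·R4.
Reading off the reduced rows gives a = 0, b = 2, c = 2, d = 6.

a = 0, b = 2, c = 2, d = 6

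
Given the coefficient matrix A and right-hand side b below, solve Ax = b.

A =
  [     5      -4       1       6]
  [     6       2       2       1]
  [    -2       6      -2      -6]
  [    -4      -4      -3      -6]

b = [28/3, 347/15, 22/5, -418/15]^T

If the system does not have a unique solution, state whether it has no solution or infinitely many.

Row-reduce the augmented matrix:
R1 ← R1 / (5).
R2 ← R2 − 6·R1.
R3 ← R3 + 2·R1.
R4 ← R4 + 4·R1.
R2 ← R2 / (34/5).
R1 ← R1 + 4/5·R2.
R3 ← R3 − 22/5·R2.
R4 ← R4 + 36/5·R2.
R3 ← R3 / (-36/17).
R1 ← R1 − 5/17·R3.
R2 ← R2 − 2/17·R3.
R4 ← R4 + 23/17·R3.
R4 ← R4 / (-289/36).
R1 ← R1 − 19/36·R4.
R2 ← R2 + 8/9·R4.
R3 ← R3 + 7/36·R4.
Reading off the reduced rows gives x_1 = 14/5, x_2 = 8/3, x_3 = 0, x_4 = 1.

x_1 = 14/5, x_2 = 8/3, x_3 = 0, x_4 = 1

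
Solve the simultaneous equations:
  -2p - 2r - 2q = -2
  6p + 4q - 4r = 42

infinitely many solutions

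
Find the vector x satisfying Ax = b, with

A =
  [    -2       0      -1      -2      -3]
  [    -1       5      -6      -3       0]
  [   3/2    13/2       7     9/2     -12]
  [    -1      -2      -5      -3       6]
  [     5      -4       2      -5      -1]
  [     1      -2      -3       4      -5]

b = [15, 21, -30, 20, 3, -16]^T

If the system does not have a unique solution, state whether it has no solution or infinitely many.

no solution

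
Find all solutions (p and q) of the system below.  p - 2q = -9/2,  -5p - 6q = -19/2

From equation 1: p = -9/2 + 2·q.
Substitute into equation 2 and solve: q = 2.
Then p = -1/2.

p = -1/2, q = 2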